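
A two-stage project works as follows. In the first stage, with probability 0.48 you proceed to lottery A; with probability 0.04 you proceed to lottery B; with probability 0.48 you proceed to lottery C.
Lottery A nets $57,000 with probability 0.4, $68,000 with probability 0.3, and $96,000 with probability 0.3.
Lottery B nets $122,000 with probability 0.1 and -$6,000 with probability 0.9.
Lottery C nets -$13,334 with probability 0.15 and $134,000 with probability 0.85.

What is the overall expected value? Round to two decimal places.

$88,543.95

EV(A) = 0.4 × 57000 + 0.3 × 68000 + 0.3 × 96000 = 22800 + 20400 + 28800 = 72000
EV(B) = 0.1 × 122000 + 0.9 × (-6000) = 12200 − 5400 = 6800
EV(C) = 0.15 × (-13334) + 0.85 × 134000 = -2000.1 + 113900 = 111899.9
Overall = 0.48 × 72000 + 0.04 × 6800 + 0.48 × 111899.9 = 34560 + 272 + 53711.952 = 88543.952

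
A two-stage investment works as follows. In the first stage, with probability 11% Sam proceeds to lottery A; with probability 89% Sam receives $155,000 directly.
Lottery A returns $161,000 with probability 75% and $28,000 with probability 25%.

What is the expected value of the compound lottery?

$152,002.50

EV(A) = 0.75 × 161000 + 0.25 × 28000 = 120750 + 7000 = 127750
Branch B: 155000 (certain)
Overall = 0.11 × 127750 + 0.89 × 155000 = 14052.5 + 137950 = 152002.5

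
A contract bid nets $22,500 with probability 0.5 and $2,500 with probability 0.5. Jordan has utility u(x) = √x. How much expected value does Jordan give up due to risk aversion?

$2,500

E[u] = 0.5·√22500 + 0.5·√2500 = 0.5·150 + 0.5·50 = 100
CE = (100)² = 10000
Risk premium = EV − CE = 12500 − 10000 = 2500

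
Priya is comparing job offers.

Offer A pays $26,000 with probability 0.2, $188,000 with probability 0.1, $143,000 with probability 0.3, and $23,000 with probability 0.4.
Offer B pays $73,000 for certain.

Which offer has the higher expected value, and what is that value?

Offer A = 0.2 × 26000 + 0.1 × 188000 + 0.3 × 143000 + 0.4 × 23000 = 5200 + 18800 + 42900 + 9200 = 76100
Offer B: 73000 (certain)

Offer A ($76,100)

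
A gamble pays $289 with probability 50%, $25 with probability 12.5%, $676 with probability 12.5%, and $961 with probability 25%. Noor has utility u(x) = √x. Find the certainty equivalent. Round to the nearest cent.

$405.02

E[u] = 0.5·√289 + 0.125·√25 + 0.125·√676 + 0.25·√961 = 0.5·17 + 0.125·5 + 0.125·26 + 0.25·31 = 20.125
CE = (20.125)² = 405.015625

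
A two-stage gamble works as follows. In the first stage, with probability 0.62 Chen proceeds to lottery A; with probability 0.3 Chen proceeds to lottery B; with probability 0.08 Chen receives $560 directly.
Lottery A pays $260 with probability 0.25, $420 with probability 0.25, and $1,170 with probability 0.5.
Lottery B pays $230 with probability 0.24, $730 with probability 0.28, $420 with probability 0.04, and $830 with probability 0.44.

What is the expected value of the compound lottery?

$705.38

EV(A) = 0.25 × 260 + 0.25 × 420 + 0.5 × 1170 = 65 + 105 + 585 = 755
EV(B) = 0.24 × 230 + 0.28 × 730 + 0.04 × 420 + 0.44 × 830 = 55.2 + 204.4 + 16.8 + 365.2 = 641.6
Branch C: 560 (certain)
Overall = 0.62 × 755 + 0.3 × 641.6 + 0.08 × 560 = 468.1 + 192.48 + 44.8 = 705.38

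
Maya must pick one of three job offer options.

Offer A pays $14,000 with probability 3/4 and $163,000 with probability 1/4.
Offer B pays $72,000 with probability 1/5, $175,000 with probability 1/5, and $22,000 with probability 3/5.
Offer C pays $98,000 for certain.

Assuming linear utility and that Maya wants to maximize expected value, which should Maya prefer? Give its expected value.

Offer A = 3/4 × 14000 + 1/4 × 163000 = 10500 + 40750 = 51250
Offer B = 1/5 × 72000 + 1/5 × 175000 + 3/5 × 22000 = 14400 + 35000 + 13200 = 62600
Offer C: 98000 (certain)

Offer C ($98,000)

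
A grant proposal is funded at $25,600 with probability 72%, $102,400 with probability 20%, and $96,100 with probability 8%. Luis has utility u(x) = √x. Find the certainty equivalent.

E[u] = 0.72·√25600 + 0.2·√102400 + 0.08·√96100 = 0.72·160 + 0.2·320 + 0.08·310 = 204
CE = (204)² = 41616

$41,616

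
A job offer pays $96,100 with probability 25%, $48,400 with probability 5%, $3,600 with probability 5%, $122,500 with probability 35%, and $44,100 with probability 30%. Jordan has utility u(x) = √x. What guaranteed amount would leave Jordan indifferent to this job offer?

$76,729

E[u] = 0.25·√96100 + 0.05·√48400 + 0.05·√3600 + 0.35·√122500 + 0.3·√44100 = 0.25·310 + 0.05·220 + 0.05·60 + 0.35·350 + 0.3·210 = 277
CE = (277)² = 76729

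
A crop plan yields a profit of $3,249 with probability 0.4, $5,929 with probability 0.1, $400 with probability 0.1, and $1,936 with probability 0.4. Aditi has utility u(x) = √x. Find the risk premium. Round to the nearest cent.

E[u] = 0.4·√3249 + 0.1·√5929 + 0.1·√400 + 0.4·√1936 = 0.4·57 + 0.1·77 + 0.1·20 + 0.4·44 = 50.1
CE = (50.1)² = 2510.01
Risk premium = EV − CE = 2706.9 − 2510.01 = 196.89

$196.89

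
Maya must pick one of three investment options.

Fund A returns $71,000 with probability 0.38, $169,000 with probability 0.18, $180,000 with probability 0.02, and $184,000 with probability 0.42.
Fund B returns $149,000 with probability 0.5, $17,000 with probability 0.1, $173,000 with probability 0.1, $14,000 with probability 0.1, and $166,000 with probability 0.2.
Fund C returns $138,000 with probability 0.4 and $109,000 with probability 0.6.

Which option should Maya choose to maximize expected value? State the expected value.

Fund A ($138,280)

Fund A = 0.38 × 71000 + 0.18 × 169000 + 0.02 × 180000 + 0.42 × 184000 = 26980 + 30420 + 3600 + 77280 = 138280
Fund B = 0.5 × 149000 + 0.1 × 17000 + 0.1 × 173000 + 0.1 × 14000 + 0.2 × 166000 = 74500 + 1700 + 17300 + 1400 + 33200 = 128100
Fund C = 0.4 × 138000 + 0.6 × 109000 = 55200 + 65400 = 120600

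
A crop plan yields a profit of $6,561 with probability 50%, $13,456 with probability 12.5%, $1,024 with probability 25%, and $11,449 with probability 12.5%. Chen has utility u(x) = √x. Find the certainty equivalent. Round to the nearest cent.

E[u] = 0.5·√6561 + 0.125·√13456 + 0.25·√1024 + 0.125·√11449 = 0.5·81 + 0.125·116 + 0.25·32 + 0.125·107 = 76.375
CE = (76.375)² = 5833.140625

$5,833.14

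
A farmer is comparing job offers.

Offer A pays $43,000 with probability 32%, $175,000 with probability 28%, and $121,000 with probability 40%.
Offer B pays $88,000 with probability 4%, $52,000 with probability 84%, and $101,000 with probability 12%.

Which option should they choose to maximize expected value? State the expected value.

Offer A = 0.32 × 43000 + 0.28 × 175000 + 0.4 × 121000 = 13760 + 49000 + 48400 = 111160
Offer B = 0.04 × 88000 + 0.84 × 52000 + 0.12 × 101000 = 3520 + 43680 + 12120 = 59320

Offer A ($111,160)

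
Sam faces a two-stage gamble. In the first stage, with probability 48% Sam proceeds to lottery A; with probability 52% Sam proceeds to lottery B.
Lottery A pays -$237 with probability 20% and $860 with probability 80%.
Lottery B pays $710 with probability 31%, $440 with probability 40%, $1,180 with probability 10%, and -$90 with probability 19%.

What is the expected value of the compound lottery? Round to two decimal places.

EV(A) = 0.2 × (-237) + 0.8 × 860 = -47.4 + 688 = 640.6
EV(B) = 0.31 × 710 + 0.4 × 440 + 0.1 × 1180 + 0.19 × (-90) = 220.1 + 176 + 118 − 17.1 = 497
Overall = 0.48 × 640.6 + 0.52 × 497 = 307.488 + 258.44 = 565.928

$565.93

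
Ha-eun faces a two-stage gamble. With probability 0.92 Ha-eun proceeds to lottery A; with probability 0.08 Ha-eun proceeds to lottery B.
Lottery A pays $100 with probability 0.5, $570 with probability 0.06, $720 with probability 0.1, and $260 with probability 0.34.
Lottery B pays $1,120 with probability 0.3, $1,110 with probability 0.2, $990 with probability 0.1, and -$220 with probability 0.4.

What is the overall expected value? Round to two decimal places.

EV(A) = 0.5 × 100 + 0.06 × 570 + 0.1 × 720 + 0.34 × 260 = 50 + 34.2 + 72 + 88.4 = 244.6
EV(B) = 0.3 × 1120 + 0.2 × 1110 + 0.1 × 990 + 0.4 × (-220) = 336 + 222 + 99 − 88 = 569
Overall = 0.92 × 244.6 + 0.08 × 569 = 225.032 + 45.52 = 270.552

$270.55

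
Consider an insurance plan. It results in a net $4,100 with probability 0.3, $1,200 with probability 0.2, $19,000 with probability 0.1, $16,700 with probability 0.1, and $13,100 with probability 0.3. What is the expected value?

$8,970

EV = 0.3 × 4100 + 0.2 × 1200 + 0.1 × 19000 + 0.1 × 16700 + 0.3 × 13100 = 1230 + 240 + 1900 + 1670 + 3930 = 8970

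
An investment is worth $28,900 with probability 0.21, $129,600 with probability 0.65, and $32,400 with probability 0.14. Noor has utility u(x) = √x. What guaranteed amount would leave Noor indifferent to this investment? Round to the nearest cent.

E[u] = 0.21·√28900 + 0.65·√129600 + 0.14·√32400 = 0.21·170 + 0.65·360 + 0.14·180 = 294.9
CE = (294.9)² = 86966.01

$86,966.01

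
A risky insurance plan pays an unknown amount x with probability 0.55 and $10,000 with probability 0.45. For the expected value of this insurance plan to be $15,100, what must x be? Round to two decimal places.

x = $19,272.73

0.55·x + 0.45·10000 = 15100
0.55·x = 15100 − 4500 = 10600
x = 10600 / 0.55 = 19272.7273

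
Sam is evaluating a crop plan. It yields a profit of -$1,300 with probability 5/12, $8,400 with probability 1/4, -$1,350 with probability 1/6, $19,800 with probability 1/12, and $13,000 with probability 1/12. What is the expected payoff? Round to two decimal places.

$4,066.67

EV = 5/12 × (-1300) + 1/4 × 8400 + 1/6 × (-1350) + 1/12 × 19800 + 1/12 × 13000 = -541.6667 + 2100 − 225 + 1650 + 1083.3333 = 4066.6667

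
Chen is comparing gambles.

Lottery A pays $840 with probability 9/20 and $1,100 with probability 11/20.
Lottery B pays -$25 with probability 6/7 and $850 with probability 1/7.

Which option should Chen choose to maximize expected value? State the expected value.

Lottery A ($983)

Lottery A = 9/20 × 840 + 11/20 × 1100 = 378 + 605 = 983
Lottery B = 6/7 × (-25) + 1/7 × 850 = -21.4286 + 121.4286 = 100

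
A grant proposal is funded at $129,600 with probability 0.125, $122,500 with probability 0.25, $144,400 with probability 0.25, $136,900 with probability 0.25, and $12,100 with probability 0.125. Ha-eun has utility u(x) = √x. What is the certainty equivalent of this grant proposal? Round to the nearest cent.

E[u] = 0.125·√129600 + 0.25·√122500 + 0.25·√144400 + 0.25·√136900 + 0.125·√12100 = 0.125·360 + 0.25·350 + 0.25·380 + 0.25·370 + 0.125·110 = 333.75
CE = (333.75)² = 111389.0625

$111,389.06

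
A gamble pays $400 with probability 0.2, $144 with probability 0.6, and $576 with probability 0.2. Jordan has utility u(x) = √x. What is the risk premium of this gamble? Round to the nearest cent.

E[u] = 0.2·√400 + 0.6·√144 + 0.2·√576 = 0.2·20 + 0.6·12 + 0.2·24 = 16
CE = (16)² = 256
Risk premium = EV − CE = 281.6 − 256 = 25.6

$25.60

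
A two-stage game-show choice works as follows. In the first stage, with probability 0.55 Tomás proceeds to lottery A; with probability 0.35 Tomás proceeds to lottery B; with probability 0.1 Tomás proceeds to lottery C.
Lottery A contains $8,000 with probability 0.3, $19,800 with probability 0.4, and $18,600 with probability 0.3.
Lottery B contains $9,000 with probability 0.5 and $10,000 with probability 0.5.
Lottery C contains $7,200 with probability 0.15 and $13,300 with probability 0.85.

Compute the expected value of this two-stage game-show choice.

EV(A) = 0.3 × 8000 + 0.4 × 19800 + 0.3 × 18600 = 2400 + 7920 + 5580 = 15900
EV(B) = 0.5 × 9000 + 0.5 × 10000 = 4500 + 5000 = 9500
EV(C) = 0.15 × 7200 + 0.85 × 13300 = 1080 + 11305 = 12385
Overall = 0.55 × 15900 + 0.35 × 9500 + 0.1 × 12385 = 8745 + 3325 + 1238.5 = 13308.5

$13,308.50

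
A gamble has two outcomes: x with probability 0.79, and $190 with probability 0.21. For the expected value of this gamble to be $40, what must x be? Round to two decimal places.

0.79·x + 0.21·190 = 40
0.79·x = 40 − 39.9 = 0.1
x = 0.1 / 0.79 = 0.1266

x = $0.13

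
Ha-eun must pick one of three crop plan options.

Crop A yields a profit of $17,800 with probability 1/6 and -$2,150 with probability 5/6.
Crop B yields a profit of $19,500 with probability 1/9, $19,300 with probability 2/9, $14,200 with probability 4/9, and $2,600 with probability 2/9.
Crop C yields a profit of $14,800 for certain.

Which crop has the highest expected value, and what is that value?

Crop A = 1/6 × 17800 + 5/6 × (-2150) = 2966.6667 − 1791.6667 = 1175
Crop B = 1/9 × 19500 + 2/9 × 19300 + 4/9 × 14200 + 2/9 × 2600 = 2166.6667 + 4288.8889 + 6311.1111 + 577.7778 = 13344.4444
Crop C: 14800 (certain)

Crop C ($14,800)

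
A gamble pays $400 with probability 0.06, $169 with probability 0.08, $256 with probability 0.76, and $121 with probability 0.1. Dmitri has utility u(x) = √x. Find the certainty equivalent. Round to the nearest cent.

$240.25

E[u] = 0.06·√400 + 0.08·√169 + 0.76·√256 + 0.1·√121 = 0.06·20 + 0.08·13 + 0.76·16 + 0.1·11 = 15.5
CE = (15.5)² = 240.25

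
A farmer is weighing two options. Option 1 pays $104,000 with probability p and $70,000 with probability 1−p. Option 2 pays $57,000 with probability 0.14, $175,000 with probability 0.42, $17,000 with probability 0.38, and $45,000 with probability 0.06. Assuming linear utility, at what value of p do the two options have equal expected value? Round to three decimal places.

p = 0.607

EV(Option 2) = 0.14 × 57000 + 0.42 × 175000 + 0.38 × 17000 + 0.06 × 45000 = 7980 + 73500 + 6460 + 2700 = 90640
p·104000 + (1−p)·70000 = 90640
34000p + 70000 = 90640
p = (90640 − 70000) / 34000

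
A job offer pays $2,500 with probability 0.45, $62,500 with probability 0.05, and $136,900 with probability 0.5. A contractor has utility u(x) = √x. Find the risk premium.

E[u] = 0.45·√2500 + 0.05·√62500 + 0.5·√136900 = 0.45·50 + 0.05·250 + 0.5·370 = 220
CE = (220)² = 48400
Risk premium = EV − CE = 72700 − 48400 = 24300

$24,300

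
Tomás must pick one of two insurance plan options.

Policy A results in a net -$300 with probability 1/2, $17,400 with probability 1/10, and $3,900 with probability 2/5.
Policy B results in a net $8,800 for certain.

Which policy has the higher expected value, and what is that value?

Policy A = 1/2 × (-300) + 1/10 × 17400 + 2/5 × 3900 = -150 + 1740 + 1560 = 3150
Policy B: 8800 (certain)

Policy B ($8,800)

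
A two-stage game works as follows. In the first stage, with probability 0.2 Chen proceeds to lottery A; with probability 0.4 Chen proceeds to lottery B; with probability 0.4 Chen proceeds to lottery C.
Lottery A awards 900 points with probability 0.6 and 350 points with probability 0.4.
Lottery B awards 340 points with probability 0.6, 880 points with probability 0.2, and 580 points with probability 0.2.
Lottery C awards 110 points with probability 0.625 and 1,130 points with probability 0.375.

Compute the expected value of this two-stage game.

EV(A) = 0.6 × 900 + 0.4 × 350 = 540 + 140 = 680
EV(B) = 0.6 × 340 + 0.2 × 880 + 0.2 × 580 = 204 + 176 + 116 = 496
EV(C) = 0.625 × 110 + 0.375 × 1130 = 68.75 + 423.75 = 492.5
Overall = 0.2 × 680 + 0.4 × 496 + 0.4 × 492.5 = 136 + 198.4 + 197 = 531.4

531.4 points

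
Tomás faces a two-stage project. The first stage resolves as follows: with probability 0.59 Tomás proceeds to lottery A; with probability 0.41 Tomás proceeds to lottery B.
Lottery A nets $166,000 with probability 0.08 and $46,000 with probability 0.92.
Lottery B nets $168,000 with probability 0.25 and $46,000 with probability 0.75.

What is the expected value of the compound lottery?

$64,169

EV(A) = 0.08 × 166000 + 0.92 × 46000 = 13280 + 42320 = 55600
EV(B) = 0.25 × 168000 + 0.75 × 46000 = 42000 + 34500 = 76500
Overall = 0.59 × 55600 + 0.41 × 76500 = 32804 + 31365 = 64169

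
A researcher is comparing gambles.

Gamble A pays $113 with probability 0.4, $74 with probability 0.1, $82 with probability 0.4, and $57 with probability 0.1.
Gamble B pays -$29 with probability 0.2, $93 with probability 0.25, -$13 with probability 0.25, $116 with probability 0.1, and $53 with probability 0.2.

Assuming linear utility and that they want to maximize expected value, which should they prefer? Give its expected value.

Gamble A = 0.4 × 113 + 0.1 × 74 + 0.4 × 82 + 0.1 × 57 = 45.2 + 7.4 + 32.8 + 5.7 = 91.1
Gamble B = 0.2 × (-29) + 0.25 × 93 + 0.25 × (-13) + 0.1 × 116 + 0.2 × 53 = -5.8 + 23.25 − 3.25 + 11.6 + 10.6 = 36.4

Gamble A ($91.10)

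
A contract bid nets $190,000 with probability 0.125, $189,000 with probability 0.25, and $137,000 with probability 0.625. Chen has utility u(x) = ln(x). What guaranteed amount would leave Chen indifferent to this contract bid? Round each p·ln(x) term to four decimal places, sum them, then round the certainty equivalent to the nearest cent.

E[u] = 0.125·ln(190000) + 0.25·ln(189000) + 0.625·ln(137000) = 1.5193 + 3.0374 + 7.3923 = 11.9490
CE = e^11.9490 ≈ 154662.41

$154,662.41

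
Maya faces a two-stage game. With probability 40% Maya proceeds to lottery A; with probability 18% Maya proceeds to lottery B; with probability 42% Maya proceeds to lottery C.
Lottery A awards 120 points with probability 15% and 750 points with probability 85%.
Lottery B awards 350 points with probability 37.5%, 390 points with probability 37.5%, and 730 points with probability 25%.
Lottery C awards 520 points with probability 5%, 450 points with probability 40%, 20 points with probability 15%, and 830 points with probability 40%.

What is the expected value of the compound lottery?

572.22 points

EV(A) = 0.15 × 120 + 0.85 × 750 = 18 + 637.5 = 655.5
EV(B) = 0.375 × 350 + 0.375 × 390 + 0.25 × 730 = 131.25 + 146.25 + 182.5 = 460
EV(C) = 0.05 × 520 + 0.4 × 450 + 0.15 × 20 + 0.4 × 830 = 26 + 180 + 3 + 332 = 541
Overall = 0.4 × 655.5 + 0.18 × 460 + 0.42 × 541 = 262.2 + 82.8 + 227.22 = 572.22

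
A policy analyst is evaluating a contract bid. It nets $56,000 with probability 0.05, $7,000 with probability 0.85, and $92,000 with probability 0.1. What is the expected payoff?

EV = 0.05 × 56000 + 0.85 × 7000 + 0.1 × 92000 = 2800 + 5950 + 9200 = 17950

$17,950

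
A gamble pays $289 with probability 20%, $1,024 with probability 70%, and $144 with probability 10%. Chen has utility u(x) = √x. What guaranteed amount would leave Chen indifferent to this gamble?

E[u] = 0.2·√289 + 0.7·√1024 + 0.1·√144 = 0.2·17 + 0.7·32 + 0.1·12 = 27
CE = (27)² = 729

$729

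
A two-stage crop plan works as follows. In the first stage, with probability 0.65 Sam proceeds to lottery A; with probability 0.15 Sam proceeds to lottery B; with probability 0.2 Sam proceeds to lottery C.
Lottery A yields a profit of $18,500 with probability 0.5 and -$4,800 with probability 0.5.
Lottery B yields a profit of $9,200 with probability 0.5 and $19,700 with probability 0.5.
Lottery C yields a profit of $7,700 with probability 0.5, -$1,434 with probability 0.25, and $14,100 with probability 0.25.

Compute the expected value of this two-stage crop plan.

$8,023.30

EV(A) = 0.5 × 18500 + 0.5 × (-4800) = 9250 − 2400 = 6850
EV(B) = 0.5 × 9200 + 0.5 × 19700 = 4600 + 9850 = 14450
EV(C) = 0.5 × 7700 + 0.25 × (-1434) + 0.25 × 14100 = 3850 − 358.5 + 3525 = 7016.5
Overall = 0.65 × 6850 + 0.15 × 14450 + 0.2 × 7016.5 = 4452.5 + 2167.5 + 1403.3 = 8023.3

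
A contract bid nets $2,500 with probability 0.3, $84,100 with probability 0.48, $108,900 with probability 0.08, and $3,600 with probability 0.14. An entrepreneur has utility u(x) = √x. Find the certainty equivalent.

$35,721

E[u] = 0.3·√2500 + 0.48·√84100 + 0.08·√108900 + 0.14·√3600 = 0.3·50 + 0.48·290 + 0.08·330 + 0.14·60 = 189
CE = (189)² = 35721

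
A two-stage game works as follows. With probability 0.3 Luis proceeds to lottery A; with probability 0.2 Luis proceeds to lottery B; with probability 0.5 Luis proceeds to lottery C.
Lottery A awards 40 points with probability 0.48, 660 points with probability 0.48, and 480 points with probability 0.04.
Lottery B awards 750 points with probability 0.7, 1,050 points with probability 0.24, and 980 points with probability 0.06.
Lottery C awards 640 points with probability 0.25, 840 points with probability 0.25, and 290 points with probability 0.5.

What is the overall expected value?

531.22 points

EV(A) = 0.48 × 40 + 0.48 × 660 + 0.04 × 480 = 19.2 + 316.8 + 19.2 = 355.2
EV(B) = 0.7 × 750 + 0.24 × 1050 + 0.06 × 980 = 525 + 252 + 58.8 = 835.8
EV(C) = 0.25 × 640 + 0.25 × 840 + 0.5 × 290 = 160 + 210 + 145 = 515
Overall = 0.3 × 355.2 + 0.2 × 835.8 + 0.5 × 515 = 106.56 + 167.16 + 257.5 = 531.22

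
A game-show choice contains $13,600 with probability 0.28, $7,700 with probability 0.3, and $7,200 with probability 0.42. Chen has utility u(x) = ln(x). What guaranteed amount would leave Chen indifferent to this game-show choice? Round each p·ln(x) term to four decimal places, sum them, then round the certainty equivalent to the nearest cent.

E[u] = 0.28·ln(13600) + 0.3·ln(7700) + 0.42·ln(7200) = 2.6650 + 2.6847 + 3.7304 = 9.0801
CE = e^9.0801 ≈ 8778.84

$8,778.84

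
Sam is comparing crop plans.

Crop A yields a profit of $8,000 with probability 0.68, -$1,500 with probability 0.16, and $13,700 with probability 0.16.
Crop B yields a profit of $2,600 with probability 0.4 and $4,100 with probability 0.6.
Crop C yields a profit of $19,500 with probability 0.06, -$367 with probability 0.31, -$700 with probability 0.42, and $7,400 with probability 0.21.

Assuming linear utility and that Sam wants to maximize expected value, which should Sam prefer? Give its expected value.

Crop A ($7,392)

Crop A = 0.68 × 8000 + 0.16 × (-1500) + 0.16 × 13700 = 5440 − 240 + 2192 = 7392
Crop B = 0.4 × 2600 + 0.6 × 4100 = 1040 + 2460 = 3500
Crop C = 0.06 × 19500 + 0.31 × (-367) + 0.42 × (-700) + 0.21 × 7400 = 1170 − 113.77 − 294 + 1554 = 2316.23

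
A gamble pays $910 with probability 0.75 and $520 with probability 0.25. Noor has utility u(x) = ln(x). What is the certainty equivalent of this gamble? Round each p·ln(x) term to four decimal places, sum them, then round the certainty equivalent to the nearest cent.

E[u] = 0.75·ln(910) + 0.25·ln(520) = 5.1101 + 1.5635 = 6.6736
CE = e^6.6736 ≈ 791.24

$791.24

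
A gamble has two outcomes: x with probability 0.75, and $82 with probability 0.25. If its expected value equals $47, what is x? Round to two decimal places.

x = $35.33

0.75·x + 0.25·82 = 47
0.75·x = 47 − 20.5 = 26.5
x = 26.5 / 0.75 = 35.3333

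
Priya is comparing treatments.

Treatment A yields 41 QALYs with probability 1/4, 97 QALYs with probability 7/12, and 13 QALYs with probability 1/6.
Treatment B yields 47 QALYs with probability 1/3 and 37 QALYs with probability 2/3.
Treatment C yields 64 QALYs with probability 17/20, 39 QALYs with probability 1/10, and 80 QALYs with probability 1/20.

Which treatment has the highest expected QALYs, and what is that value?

Treatment A (69 QALYs)

Treatment A = 1/4 × 41 + 7/12 × 97 + 1/6 × 13 = 10.25 + 56.5833 + 2.1667 = 69
Treatment B = 1/3 × 47 + 2/3 × 37 = 15.6667 + 24.6667 = 40.3333
Treatment C = 17/20 × 64 + 1/10 × 39 + 1/20 × 80 = 54.4 + 3.9 + 4 = 62.3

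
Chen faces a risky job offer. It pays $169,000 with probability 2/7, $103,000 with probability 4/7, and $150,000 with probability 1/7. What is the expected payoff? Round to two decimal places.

EV = 2/7 × 169000 + 4/7 × 103000 + 1/7 × 150000 = 48285.7143 + 58857.1429 + 21428.5714 = 128571.4286

$128,571.43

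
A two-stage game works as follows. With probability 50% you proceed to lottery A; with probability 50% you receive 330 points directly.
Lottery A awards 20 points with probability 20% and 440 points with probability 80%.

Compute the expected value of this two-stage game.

EV(A) = 0.2 × 20 + 0.8 × 440 = 4 + 352 = 356
Branch B: 330 (certain)
Overall = 0.5 × 356 + 0.5 × 330 = 178 + 165 = 343

343 points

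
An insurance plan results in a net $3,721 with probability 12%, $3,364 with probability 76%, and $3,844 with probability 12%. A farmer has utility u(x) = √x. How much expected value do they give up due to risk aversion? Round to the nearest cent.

E[u] = 0.12·√3721 + 0.76·√3364 + 0.12·√3844 = 0.12·61 + 0.76·58 + 0.12·62 = 58.84
CE = (58.84)² = 3462.1456
Risk premium = EV − CE = 3464.44 − 3462.1456 = 2.2944

$2.29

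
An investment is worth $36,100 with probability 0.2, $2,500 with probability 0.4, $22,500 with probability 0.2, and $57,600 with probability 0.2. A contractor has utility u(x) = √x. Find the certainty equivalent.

E[u] = 0.2·√36100 + 0.4·√2500 + 0.2·√22500 + 0.2·√57600 = 0.2·190 + 0.4·50 + 0.2·150 + 0.2·240 = 136
CE = (136)² = 18496

$18,496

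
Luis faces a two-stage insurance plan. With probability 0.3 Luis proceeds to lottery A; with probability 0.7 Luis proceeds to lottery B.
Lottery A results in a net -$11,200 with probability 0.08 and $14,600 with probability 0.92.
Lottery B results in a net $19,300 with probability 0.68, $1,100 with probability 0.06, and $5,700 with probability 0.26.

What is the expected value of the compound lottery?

EV(A) = 0.08 × (-11200) + 0.92 × 14600 = -896 + 13432 = 12536
EV(B) = 0.68 × 19300 + 0.06 × 1100 + 0.26 × 5700 = 13124 + 66 + 1482 = 14672
Overall = 0.3 × 12536 + 0.7 × 14672 = 3760.8 + 10270.4 = 14031.2

$14,031.20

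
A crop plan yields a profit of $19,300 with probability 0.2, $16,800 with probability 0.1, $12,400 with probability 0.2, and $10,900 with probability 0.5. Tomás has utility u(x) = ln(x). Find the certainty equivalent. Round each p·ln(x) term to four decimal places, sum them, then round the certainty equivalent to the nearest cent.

E[u] = 0.2·ln(19300) + 0.1·ln(16800) + 0.2·ln(12400) + 0.5·ln(10900) = 1.9736 + 0.9729 + 1.8851 + 4.6483 = 9.4799
CE = e^9.4799 ≈ 13093.88

$13,093.88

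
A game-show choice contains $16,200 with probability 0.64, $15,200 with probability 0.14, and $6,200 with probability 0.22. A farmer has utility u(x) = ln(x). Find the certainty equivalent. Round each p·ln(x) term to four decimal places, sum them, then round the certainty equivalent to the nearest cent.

E[u] = 0.64·ln(16200) + 0.14·ln(15200) + 0.22·ln(6200) = 6.2034 + 1.3481 + 1.9211 = 9.4726
CE = e^9.4726 ≈ 12998.64

$12,998.64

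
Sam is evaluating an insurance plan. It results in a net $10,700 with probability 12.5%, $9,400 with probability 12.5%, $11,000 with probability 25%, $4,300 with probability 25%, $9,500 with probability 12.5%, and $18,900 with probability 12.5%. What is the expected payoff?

$9,887.50

EV = 0.125 × 10700 + 0.125 × 9400 + 0.25 × 11000 + 0.25 × 4300 + 0.125 × 9500 + 0.125 × 18900 = 1337.5 + 1175 + 2750 + 1075 + 1187.5 + 2362.5 = 9887.5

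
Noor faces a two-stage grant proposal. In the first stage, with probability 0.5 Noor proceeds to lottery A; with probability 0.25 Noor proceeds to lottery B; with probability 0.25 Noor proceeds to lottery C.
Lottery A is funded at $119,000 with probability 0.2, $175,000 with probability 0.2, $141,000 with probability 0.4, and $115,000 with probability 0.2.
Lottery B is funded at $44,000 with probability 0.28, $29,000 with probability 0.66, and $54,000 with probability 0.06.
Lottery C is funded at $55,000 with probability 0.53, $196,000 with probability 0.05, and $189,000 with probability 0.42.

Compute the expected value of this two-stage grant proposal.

$107,357.50

EV(A) = 0.2 × 119000 + 0.2 × 175000 + 0.4 × 141000 + 0.2 × 115000 = 23800 + 35000 + 56400 + 23000 = 138200
EV(B) = 0.28 × 44000 + 0.66 × 29000 + 0.06 × 54000 = 12320 + 19140 + 3240 = 34700
EV(C) = 0.53 × 55000 + 0.05 × 196000 + 0.42 × 189000 = 29150 + 9800 + 79380 = 118330
Overall = 0.5 × 138200 + 0.25 × 34700 + 0.25 × 118330 = 69100 + 8675 + 29582.5 = 107357.5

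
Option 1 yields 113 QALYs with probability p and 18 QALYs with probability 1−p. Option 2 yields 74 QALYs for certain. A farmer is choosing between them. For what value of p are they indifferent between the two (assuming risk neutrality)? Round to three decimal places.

p = 0.589

p·113 + (1−p)·18 = 74
95p + 18 = 74
p = (74 − 18) / 95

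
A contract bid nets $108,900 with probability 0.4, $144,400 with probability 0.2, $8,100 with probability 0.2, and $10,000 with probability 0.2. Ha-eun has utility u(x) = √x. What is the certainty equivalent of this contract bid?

$60,516

E[u] = 0.4·√108900 + 0.2·√144400 + 0.2·√8100 + 0.2·√10000 = 0.4·330 + 0.2·380 + 0.2·90 + 0.2·100 = 246
CE = (246)² = 60516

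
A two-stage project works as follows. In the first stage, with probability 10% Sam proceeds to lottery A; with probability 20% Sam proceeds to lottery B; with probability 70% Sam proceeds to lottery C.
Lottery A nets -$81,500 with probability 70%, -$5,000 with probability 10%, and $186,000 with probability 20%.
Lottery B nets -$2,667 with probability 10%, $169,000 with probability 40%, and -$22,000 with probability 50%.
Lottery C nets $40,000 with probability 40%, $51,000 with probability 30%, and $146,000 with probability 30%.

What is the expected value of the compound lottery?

$61,801.66

EV(A) = 0.7 × (-81500) + 0.1 × (-5000) + 0.2 × 186000 = -57050 − 500 + 37200 = -20350
EV(B) = 0.1 × (-2667) + 0.4 × 169000 + 0.5 × (-22000) = -266.7 + 67600 − 11000 = 56333.3
EV(C) = 0.4 × 40000 + 0.3 × 51000 + 0.3 × 146000 = 16000 + 15300 + 43800 = 75100
Overall = 0.1 × (-20350) + 0.2 × 56333.3 + 0.7 × 75100 = -2035 + 11266.66 + 52570 = 61801.66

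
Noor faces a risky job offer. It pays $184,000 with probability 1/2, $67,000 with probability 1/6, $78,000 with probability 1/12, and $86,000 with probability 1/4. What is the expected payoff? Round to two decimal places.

EV = 1/2 × 184000 + 1/6 × 67000 + 1/12 × 78000 + 1/4 × 86000 = 92000 + 11166.6667 + 6500 + 21500 = 131166.6667

$131,166.67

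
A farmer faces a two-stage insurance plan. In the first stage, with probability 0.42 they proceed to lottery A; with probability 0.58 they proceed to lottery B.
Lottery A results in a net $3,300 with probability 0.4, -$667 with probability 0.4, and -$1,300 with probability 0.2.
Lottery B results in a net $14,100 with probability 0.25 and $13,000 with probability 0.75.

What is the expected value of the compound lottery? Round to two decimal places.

$8,032.64

EV(A) = 0.4 × 3300 + 0.4 × (-667) + 0.2 × (-1300) = 1320 − 266.8 − 260 = 793.2
EV(B) = 0.25 × 14100 + 0.75 × 13000 = 3525 + 9750 = 13275
Overall = 0.42 × 793.2 + 0.58 × 13275 = 333.144 + 7699.5 = 8032.644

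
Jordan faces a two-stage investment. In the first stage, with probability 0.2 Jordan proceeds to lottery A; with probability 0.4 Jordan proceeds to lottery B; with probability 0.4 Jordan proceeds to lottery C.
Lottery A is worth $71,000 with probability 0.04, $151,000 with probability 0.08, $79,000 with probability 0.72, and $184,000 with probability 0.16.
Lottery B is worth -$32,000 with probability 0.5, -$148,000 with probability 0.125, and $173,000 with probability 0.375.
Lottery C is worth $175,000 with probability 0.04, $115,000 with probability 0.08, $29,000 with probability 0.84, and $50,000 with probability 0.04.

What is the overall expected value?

EV(A) = 0.04 × 71000 + 0.08 × 151000 + 0.72 × 79000 + 0.16 × 184000 = 2840 + 12080 + 56880 + 29440 = 101240
EV(B) = 0.5 × (-32000) + 0.125 × (-148000) + 0.375 × 173000 = -16000 − 18500 + 64875 = 30375
EV(C) = 0.04 × 175000 + 0.08 × 115000 + 0.84 × 29000 + 0.04 × 50000 = 7000 + 9200 + 24360 + 2000 = 42560
Overall = 0.2 × 101240 + 0.4 × 30375 + 0.4 × 42560 = 20248 + 12150 + 17024 = 49422

$49,422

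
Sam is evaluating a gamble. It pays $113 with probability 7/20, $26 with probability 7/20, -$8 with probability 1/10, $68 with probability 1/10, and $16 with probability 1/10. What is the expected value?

EV = 7/20 × 113 + 7/20 × 26 + 1/10 × (-8) + 1/10 × 68 + 1/10 × 16 = 39.55 + 9.1 − 0.8 + 6.8 + 1.6 = 56.25

$56.25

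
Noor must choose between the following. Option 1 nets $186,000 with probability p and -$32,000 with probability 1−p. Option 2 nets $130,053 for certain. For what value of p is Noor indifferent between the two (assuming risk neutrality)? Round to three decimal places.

p = 0.743

p·186000 + (1−p)·(-32000) = 130053
218000p − 32000 = 130053
p = (130053 + 32000) / 218000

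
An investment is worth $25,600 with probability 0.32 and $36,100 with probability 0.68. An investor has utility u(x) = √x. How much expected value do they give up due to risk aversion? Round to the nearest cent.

$195.84

E[u] = 0.32·√25600 + 0.68·√36100 = 0.32·160 + 0.68·190 = 180.4
CE = (180.4)² = 32544.16
Risk premium = EV − CE = 32740 − 32544.16 = 195.84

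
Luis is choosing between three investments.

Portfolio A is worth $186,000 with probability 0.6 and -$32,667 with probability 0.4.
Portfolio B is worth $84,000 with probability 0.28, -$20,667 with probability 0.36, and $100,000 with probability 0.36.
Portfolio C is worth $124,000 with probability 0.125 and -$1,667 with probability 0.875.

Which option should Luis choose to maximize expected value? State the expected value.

Portfolio A = 0.6 × 186000 + 0.4 × (-32667) = 111600 − 13066.8 = 98533.2
Portfolio B = 0.28 × 84000 + 0.36 × (-20667) + 0.36 × 100000 = 23520 − 7440.12 + 36000 = 52079.88
Portfolio C = 0.125 × 124000 + 0.875 × (-1667) = 15500 − 1458.625 = 14041.375

Portfolio A ($98,533.20)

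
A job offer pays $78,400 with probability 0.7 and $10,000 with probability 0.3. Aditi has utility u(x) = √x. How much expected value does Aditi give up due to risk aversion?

$6,804

E[u] = 0.7·√78400 + 0.3·√10000 = 0.7·280 + 0.3·100 = 226
CE = (226)² = 51076
Risk premium = EV − CE = 57880 − 51076 = 6804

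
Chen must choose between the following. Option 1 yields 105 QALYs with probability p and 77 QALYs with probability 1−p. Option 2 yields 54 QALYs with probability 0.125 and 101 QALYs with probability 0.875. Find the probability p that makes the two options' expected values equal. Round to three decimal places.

p = 0.647

EV(Option 2) = 0.125 × 54 + 0.875 × 101 = 6.75 + 88.375 = 95.125
p·105 + (1−p)·77 = 95.125
28p + 77 = 95.125
p = (95.125 − 77) / 28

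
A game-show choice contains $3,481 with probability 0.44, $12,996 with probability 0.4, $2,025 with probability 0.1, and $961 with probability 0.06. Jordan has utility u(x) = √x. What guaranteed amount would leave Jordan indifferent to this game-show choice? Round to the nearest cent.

E[u] = 0.44·√3481 + 0.4·√12996 + 0.1·√2025 + 0.06·√961 = 0.44·59 + 0.4·114 + 0.1·45 + 0.06·31 = 77.92
CE = (77.92)² = 6071.5264

$6,071.53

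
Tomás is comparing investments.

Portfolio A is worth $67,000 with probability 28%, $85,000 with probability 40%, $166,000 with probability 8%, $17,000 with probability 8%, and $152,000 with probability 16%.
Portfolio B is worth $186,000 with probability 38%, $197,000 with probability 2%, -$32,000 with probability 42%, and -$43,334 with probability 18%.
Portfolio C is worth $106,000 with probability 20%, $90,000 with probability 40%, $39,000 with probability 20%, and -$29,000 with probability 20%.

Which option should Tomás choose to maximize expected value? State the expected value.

Portfolio A = 0.28 × 67000 + 0.4 × 85000 + 0.08 × 166000 + 0.08 × 17000 + 0.16 × 152000 = 18760 + 34000 + 13280 + 1360 + 24320 = 91720
Portfolio B = 0.38 × 186000 + 0.02 × 197000 + 0.42 × (-32000) + 0.18 × (-43334) = 70680 + 3940 − 13440 − 7800.12 = 53379.88
Portfolio C = 0.2 × 106000 + 0.4 × 90000 + 0.2 × 39000 + 0.2 × (-29000) = 21200 + 36000 + 7800 − 5800 = 59200

Portfolio A ($91,720)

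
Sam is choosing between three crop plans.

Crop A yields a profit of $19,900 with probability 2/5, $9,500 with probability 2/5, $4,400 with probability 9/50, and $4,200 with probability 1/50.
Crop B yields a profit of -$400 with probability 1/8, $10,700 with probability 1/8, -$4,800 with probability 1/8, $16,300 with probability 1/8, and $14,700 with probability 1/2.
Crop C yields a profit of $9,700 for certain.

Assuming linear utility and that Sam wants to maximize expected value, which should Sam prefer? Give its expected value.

Crop A = 2/5 × 19900 + 2/5 × 9500 + 9/50 × 4400 + 1/50 × 4200 = 7960 + 3800 + 792 + 84 = 12636
Crop B = 1/8 × (-400) + 1/8 × 10700 + 1/8 × (-4800) + 1/8 × 16300 + 1/2 × 14700 = -50 + 1337.5 − 600 + 2037.5 + 7350 = 10075
Crop C: 9700 (certain)

Crop A ($12,636)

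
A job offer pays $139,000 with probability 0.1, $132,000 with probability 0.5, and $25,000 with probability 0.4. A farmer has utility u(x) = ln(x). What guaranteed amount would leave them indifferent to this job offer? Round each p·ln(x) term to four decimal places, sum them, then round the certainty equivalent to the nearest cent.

$68,200.01

E[u] = 0.1·ln(139000) + 0.5·ln(132000) + 0.4·ln(25000) = 1.1842 + 5.8953 + 4.0507 = 11.1302
CE = e^11.1302 ≈ 68200.01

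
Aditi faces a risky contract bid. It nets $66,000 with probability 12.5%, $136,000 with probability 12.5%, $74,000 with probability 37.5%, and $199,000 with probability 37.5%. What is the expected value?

EV = 0.125 × 66000 + 0.125 × 136000 + 0.375 × 74000 + 0.375 × 199000 = 8250 + 17000 + 27750 + 74625 = 127625

$127,625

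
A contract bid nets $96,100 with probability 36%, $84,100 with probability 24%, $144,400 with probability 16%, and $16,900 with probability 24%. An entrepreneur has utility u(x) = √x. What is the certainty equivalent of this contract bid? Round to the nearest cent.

$74,638.24

E[u] = 0.36·√96100 + 0.24·√84100 + 0.16·√144400 + 0.24·√16900 = 0.36·310 + 0.24·290 + 0.16·380 + 0.24·130 = 273.2
CE = (273.2)² = 74638.24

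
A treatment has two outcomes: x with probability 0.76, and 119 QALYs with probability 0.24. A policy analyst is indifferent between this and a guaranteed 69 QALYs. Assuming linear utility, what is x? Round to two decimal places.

x = 53.21 QALYs

0.76·x + 0.24·119 = 69
0.76·x = 69 − 28.56 = 40.44
x = 40.44 / 0.76 = 53.2105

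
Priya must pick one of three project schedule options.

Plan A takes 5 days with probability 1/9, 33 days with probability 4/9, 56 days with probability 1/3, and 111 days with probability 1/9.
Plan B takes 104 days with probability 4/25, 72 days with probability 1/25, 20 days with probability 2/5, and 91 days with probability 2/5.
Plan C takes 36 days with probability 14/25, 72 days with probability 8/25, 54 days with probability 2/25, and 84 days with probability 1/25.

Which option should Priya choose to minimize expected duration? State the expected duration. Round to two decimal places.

Plan A (46.22 days)

Plan A = 1/9 × 5 + 4/9 × 33 + 1/3 × 56 + 1/9 × 111 = 0.5556 + 14.6667 + 18.6667 + 12.3333 = 46.2222
Plan B = 4/25 × 104 + 1/25 × 72 + 2/5 × 20 + 2/5 × 91 = 16.64 + 2.88 + 8 + 36.4 = 63.92
Plan C = 14/25 × 36 + 8/25 × 72 + 2/25 × 54 + 1/25 × 84 = 20.16 + 23.04 + 4.32 + 3.36 = 50.88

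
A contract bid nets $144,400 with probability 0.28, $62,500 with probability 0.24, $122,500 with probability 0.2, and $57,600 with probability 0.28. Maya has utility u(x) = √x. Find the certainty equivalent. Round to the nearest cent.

E[u] = 0.28·√144400 + 0.24·√62500 + 0.2·√122500 + 0.28·√57600 = 0.28·380 + 0.24·250 + 0.2·350 + 0.28·240 = 303.6
CE = (303.6)² = 92172.96

$92,172.96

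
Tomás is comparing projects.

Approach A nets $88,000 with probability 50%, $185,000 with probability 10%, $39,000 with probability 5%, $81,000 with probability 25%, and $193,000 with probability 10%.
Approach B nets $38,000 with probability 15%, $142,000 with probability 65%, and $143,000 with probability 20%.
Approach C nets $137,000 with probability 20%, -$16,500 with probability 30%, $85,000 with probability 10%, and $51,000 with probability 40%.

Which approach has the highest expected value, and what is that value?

Approach A = 0.5 × 88000 + 0.1 × 185000 + 0.05 × 39000 + 0.25 × 81000 + 0.1 × 193000 = 44000 + 18500 + 1950 + 20250 + 19300 = 104000
Approach B = 0.15 × 38000 + 0.65 × 142000 + 0.2 × 143000 = 5700 + 92300 + 28600 = 126600
Approach C = 0.2 × 137000 + 0.3 × (-16500) + 0.1 × 85000 + 0.4 × 51000 = 27400 − 4950 + 8500 + 20400 = 51350

Approach B ($126,600)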